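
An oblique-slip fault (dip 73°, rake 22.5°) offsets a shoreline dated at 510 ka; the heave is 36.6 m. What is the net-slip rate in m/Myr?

641 m/Myr

dip-slip = heave / cos(dip) = 36.6 / cos(73°) = 125.2 m
net slip = dip-slip / sin(rake) = 125.2 / sin(22.5°) = 327.1 m
rate = 327.1 m / 510 ka = 0.000641 m/yr = 641 m/Myr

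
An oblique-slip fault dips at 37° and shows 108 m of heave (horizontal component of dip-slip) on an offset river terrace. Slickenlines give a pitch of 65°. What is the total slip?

149 m

dip-slip = heave / cos(dip) = 108 / cos(37°) = 135.2 m
net slip = dip-slip / sin(rake) = 135.2 / sin(65°) = 149 m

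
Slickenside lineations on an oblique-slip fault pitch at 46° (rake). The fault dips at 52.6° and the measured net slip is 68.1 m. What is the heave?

29.8 m

dip-slip = net slip × sin(rake) = 68.1 m × sin(46°) = 48.99 m
heave = dip-slip × cos(dip) = 48.99 × cos(52.6°) = 29.8 m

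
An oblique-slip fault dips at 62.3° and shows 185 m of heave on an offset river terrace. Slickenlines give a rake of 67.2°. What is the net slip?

dip-slip = heave / cos(dip) = 185 / cos(62.3°) = 398 m
net slip = dip-slip / sin(rake) = 398 / sin(67.2°) = 432 m

432 m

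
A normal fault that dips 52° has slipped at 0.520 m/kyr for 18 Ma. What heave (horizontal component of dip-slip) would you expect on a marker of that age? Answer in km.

5.76 km

dip-slip = rate × time = 0.520 m/kyr × 18 Ma = 9360 m
heave = dip-slip × cos(dip) = 9360 × cos(52°) = 5760 m = 5.76 km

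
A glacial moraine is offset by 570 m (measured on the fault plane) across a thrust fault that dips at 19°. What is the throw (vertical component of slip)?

throw = dip-slip × sin(dip) = 570 m × sin(19°) = 186 m

186 m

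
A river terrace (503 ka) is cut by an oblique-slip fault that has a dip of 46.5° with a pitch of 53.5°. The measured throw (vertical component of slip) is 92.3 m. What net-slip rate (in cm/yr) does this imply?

0.0315 cm/yr

dip-slip = throw / sin(dip) = 92.3 / sin(46.5°) = 127.2 m
net slip = dip-slip / sin(rake) = 127.2 / sin(53.5°) = 158.3 m
rate = 158.3 m / 503 ka = 0.000315 m/yr = 0.0315 cm/yr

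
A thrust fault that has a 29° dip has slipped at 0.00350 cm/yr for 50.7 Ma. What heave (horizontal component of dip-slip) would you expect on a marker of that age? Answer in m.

dip-slip = rate × time = 0.00350 cm/yr × 50.7 Ma = 1775 m
heave = dip-slip × cos(dip) = 1775 × cos(29°) = 1550 m

1550 m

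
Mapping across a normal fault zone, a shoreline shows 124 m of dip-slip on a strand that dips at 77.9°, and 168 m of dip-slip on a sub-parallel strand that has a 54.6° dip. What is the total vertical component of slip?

258 m

throw_A = 124 × sin(77.9°) = 121.2 m
throw_B = 168 × sin(54.6°) = 136.9 m
total = 121.2 + 136.9 = 258 m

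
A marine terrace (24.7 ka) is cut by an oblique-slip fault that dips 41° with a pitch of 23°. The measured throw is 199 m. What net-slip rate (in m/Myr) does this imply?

31400 m/Myr

dip-slip = throw / sin(dip) = 199 / sin(41°) = 303.3 m
net slip = dip-slip / sin(rake) = 303.3 / sin(23°) = 776.3 m
rate = 776.3 m / 24.7 ka = 0.0314 m/yr = 31400 m/Myr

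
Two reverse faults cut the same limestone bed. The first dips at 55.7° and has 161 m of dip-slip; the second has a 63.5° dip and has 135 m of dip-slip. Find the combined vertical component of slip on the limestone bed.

throw_A = 161 × sin(55.7°) = 133 m
throw_B = 135 × sin(63.5°) = 120.8 m
total = 133 + 120.8 = 254 m

254 m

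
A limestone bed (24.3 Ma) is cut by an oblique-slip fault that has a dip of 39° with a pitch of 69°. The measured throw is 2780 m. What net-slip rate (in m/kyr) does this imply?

0.195 m/kyr

dip-slip = throw / sin(dip) = 2780 / sin(39°) = 4417 m
net slip = dip-slip / sin(rake) = 4417 / sin(69°) = 4732 m
rate = 4732 m / 24.3 Ma = 0.000195 m/yr = 0.195 m/kyr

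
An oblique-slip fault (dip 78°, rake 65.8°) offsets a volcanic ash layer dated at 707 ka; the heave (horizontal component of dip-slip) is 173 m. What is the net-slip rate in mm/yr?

dip-slip = heave / cos(dip) = 173 / cos(78°) = 832.1 m
net slip = dip-slip / sin(rake) = 832.1 / sin(65.8°) = 912.3 m
rate = 912.3 m / 707 ka = 0.00129 m/yr = 1.29 mm/yr

1.29 mm/yr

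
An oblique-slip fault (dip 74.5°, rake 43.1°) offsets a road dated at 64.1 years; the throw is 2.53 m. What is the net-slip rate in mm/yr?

dip-slip = throw / sin(dip) = 2.53 / sin(74.5°) = 2.625 m
net slip = dip-slip / sin(rake) = 2.625 / sin(43.1°) = 3.843 m
rate = 3.843 m / 64.1 years = 0.0599 m/yr = 59.9 mm/yr

59.9 mm/yr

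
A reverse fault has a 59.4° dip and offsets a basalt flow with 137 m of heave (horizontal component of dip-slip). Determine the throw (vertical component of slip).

throw = heave × tan(dip) = 137 × tan(59.4°) = 232 m

232 m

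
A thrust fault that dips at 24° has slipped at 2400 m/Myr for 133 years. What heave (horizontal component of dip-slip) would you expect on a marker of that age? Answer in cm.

dip-slip = rate × time = 2400 m/Myr × 133 years = 0.3192 m
heave = dip-slip × cos(dip) = 0.3192 × cos(24°) = 0.292 m = 29.2 cm

29.2 cm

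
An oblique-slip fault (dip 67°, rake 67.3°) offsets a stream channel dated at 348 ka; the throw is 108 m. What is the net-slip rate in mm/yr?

0.365 mm/yr

dip-slip = throw / sin(dip) = 108 / sin(67°) = 117.3 m
net slip = dip-slip / sin(rake) = 117.3 / sin(67.3°) = 127.2 m
rate = 127.2 m / 348 ka = 0.000365 m/yr = 0.365 mm/yr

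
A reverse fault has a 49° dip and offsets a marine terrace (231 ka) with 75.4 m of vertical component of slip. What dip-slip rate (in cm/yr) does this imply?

dip-slip = throw / sin(dip) = 75.4 m / sin(49°) = 99.91 m
rate = 99.91 m / 231 ka = 0.000432 m/yr = 0.0432 cm/yr

0.0432 cm/yr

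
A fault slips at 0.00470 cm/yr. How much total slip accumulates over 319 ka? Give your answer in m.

15 m

slip = rate × time = 0.00470 cm/yr × 319 ka = 15 m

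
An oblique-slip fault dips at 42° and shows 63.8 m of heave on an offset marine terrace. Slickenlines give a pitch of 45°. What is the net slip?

dip-slip = heave / cos(dip) = 63.8 / cos(42°) = 85.85 m
net slip = dip-slip / sin(rake) = 85.85 / sin(45°) = 121 m

121 m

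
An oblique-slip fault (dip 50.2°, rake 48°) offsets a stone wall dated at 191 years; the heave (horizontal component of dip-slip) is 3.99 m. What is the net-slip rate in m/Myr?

43900 m/Myr

dip-slip = heave / cos(dip) = 3.99 / cos(50.2°) = 6.233 m
net slip = dip-slip / sin(rake) = 6.233 / sin(48°) = 8.388 m
rate = 8.388 m / 191 years = 0.0439 m/yr = 43900 m/Myr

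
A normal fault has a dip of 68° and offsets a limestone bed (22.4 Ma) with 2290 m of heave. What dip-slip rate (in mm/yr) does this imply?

dip-slip = heave / cos(dip) = 2290 m / cos(68°) = 6113 m
rate = 6113 m / 22.4 Ma = 0.000273 m/yr = 0.273 mm/yr

0.273 mm/yr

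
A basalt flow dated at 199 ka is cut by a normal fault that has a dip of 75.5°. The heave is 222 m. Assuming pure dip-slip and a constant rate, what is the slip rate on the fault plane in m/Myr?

4460 m/Myr

dip-slip = heave / cos(dip) = 222 m / cos(75.5°) = 886.7 m
rate = 886.7 m / 199 ka = 0.00446 m/yr = 4460 m/Myr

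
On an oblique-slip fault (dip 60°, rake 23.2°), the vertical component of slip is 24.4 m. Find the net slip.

dip-slip = throw / sin(dip) = 24.4 / sin(60°) = 28.17 m
net slip = dip-slip / sin(rake) = 28.17 / sin(23.2°) = 71.5 m

71.5 m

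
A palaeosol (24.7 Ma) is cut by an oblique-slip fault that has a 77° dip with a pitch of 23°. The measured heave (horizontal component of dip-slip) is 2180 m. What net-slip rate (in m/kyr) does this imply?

1 m/kyr

dip-slip = heave / cos(dip) = 2180 / cos(77°) = 9691 m
net slip = dip-slip / sin(rake) = 9691 / sin(23°) = 24800 m
rate = 24800 m / 24.7 Ma = 0.00100 m/yr = 1 m/kyr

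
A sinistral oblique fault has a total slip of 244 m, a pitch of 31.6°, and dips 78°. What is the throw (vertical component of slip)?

dip-slip = net slip × sin(rake) = 244 m × sin(31.6°) = 127.9 m
throw = dip-slip × sin(dip) = 127.9 × sin(78°) = 125 m

125 m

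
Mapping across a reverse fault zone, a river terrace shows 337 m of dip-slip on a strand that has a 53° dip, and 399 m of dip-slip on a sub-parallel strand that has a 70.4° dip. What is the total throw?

throw_A = 337 × sin(53°) = 269.1 m
throw_B = 399 × sin(70.4°) = 375.9 m
total = 269.1 + 375.9 = 645 m

645 m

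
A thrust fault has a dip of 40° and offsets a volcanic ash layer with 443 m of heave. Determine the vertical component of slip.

372 m

throw = heave × tan(dip) = 443 × tan(40°) = 372 m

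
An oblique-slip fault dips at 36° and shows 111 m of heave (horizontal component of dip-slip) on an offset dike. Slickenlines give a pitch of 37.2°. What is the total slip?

227 m

dip-slip = heave / cos(dip) = 111 / cos(36°) = 137.2 m
net slip = dip-slip / sin(rake) = 137.2 / sin(37.2°) = 227 m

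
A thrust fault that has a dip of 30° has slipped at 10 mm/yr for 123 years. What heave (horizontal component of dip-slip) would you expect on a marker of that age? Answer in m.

dip-slip = rate × time = 10 mm/yr × 123 years = 1.230 m
heave = dip-slip × cos(dip) = 1.230 × cos(30°) = 1.07 m

1.07 m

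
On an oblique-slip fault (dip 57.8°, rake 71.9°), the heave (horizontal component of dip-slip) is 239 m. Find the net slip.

472 m

dip-slip = heave / cos(dip) = 239 / cos(57.8°) = 448.5 m
net slip = dip-slip / sin(rake) = 448.5 / sin(71.9°) = 472 m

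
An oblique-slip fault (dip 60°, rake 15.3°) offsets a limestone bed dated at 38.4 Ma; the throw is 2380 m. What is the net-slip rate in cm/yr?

dip-slip = throw / sin(dip) = 2380 / sin(60°) = 2748 m
net slip = dip-slip / sin(rake) = 2748 / sin(15.3°) = 10410 m
rate = 10410 m / 38.4 Ma = 0.000271 m/yr = 0.0271 cm/yr

0.0271 cm/yr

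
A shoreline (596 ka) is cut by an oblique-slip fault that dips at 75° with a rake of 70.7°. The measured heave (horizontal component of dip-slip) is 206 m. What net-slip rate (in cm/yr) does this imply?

0.141 cm/yr

dip-slip = heave / cos(dip) = 206 / cos(75°) = 795.9 m
net slip = dip-slip / sin(rake) = 795.9 / sin(70.7°) = 843.3 m
rate = 843.3 m / 596 ka = 0.00141 m/yr = 0.141 cm/yr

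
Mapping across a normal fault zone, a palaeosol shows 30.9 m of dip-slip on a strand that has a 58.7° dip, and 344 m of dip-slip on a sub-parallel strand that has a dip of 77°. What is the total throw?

362 m

throw_A = 30.9 × sin(58.7°) = 26.40 m
throw_B = 344 × sin(77°) = 335.2 m
total = 26.40 + 335.2 = 362 m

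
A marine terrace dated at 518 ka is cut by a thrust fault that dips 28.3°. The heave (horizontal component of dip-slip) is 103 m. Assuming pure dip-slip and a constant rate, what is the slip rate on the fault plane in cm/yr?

dip-slip = heave / cos(dip) = 103 m / cos(28.3°) = 117 m
rate = 117 m / 518 ka = 0.000226 m/yr = 0.0226 cm/yr

0.0226 cm/yr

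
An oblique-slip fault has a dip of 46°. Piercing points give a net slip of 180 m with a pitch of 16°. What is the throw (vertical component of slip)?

dip-slip = net slip × sin(rake) = 180 m × sin(16°) = 49.61 m
throw = dip-slip × sin(dip) = 49.61 × sin(46°) = 35.7 m

35.7 m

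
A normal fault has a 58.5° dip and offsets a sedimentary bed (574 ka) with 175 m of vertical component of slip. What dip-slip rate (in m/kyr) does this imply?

0.358 m/kyr

dip-slip = throw / sin(dip) = 175 m / sin(58.5°) = 205.2 m
rate = 205.2 m / 574 ka = 0.000358 m/yr = 0.358 m/kyr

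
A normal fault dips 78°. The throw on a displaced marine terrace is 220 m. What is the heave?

heave = throw / tan(dip) = 220 / tan(78°) = 46.8 m

46.8 m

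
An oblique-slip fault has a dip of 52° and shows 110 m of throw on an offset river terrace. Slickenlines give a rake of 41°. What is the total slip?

213 m

dip-slip = throw / sin(dip) = 110 / sin(52°) = 139.6 m
net slip = dip-slip / sin(rake) = 139.6 / sin(41°) = 213 m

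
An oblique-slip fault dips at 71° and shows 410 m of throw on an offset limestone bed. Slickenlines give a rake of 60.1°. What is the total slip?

500 m

dip-slip = throw / sin(dip) = 410 / sin(71°) = 433.6 m
net slip = dip-slip / sin(rake) = 433.6 / sin(60.1°) = 500 m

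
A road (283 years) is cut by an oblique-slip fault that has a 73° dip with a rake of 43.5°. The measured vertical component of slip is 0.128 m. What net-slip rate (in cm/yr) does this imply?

0.0687 cm/yr

dip-slip = throw / sin(dip) = 0.128 / sin(73°) = 0.1338 m
net slip = dip-slip / sin(rake) = 0.1338 / sin(43.5°) = 0.1944 m
rate = 0.1944 m / 283 years = 0.000687 m/yr = 0.0687 cm/yr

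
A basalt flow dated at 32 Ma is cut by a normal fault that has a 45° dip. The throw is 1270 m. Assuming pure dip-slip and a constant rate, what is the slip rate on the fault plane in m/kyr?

0.0561 m/kyr

dip-slip = throw / sin(dip) = 1270 m / sin(45°) = 1796 m
rate = 1796 m / 32 Ma = 0.0000561 m/yr = 0.0561 m/kyr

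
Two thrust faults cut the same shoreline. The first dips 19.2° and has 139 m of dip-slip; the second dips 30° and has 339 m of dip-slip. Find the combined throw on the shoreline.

215 m

throw_A = 139 × sin(19.2°) = 45.71 m
throw_B = 339 × sin(30°) = 169.5 m
total = 45.71 + 169.5 = 215 m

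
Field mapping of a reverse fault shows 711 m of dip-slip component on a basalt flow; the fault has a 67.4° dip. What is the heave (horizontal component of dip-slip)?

273 m

heave = dip-slip × cos(dip) = 711 m × cos(67.4°) = 273 m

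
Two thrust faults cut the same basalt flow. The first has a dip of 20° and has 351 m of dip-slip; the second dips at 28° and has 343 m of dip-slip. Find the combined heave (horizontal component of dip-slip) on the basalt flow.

633 m

heave_A = 351 × cos(20°) = 329.8 m
heave_B = 343 × cos(28°) = 302.9 m
total = 329.8 + 302.9 = 633 m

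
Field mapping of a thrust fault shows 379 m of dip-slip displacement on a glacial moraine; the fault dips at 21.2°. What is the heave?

heave = dip-slip × cos(dip) = 379 m × cos(21.2°) = 353 m

353 m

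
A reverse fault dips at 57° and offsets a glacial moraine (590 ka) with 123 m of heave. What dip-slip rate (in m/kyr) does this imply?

0.383 m/kyr

dip-slip = heave / cos(dip) = 123 m / cos(57°) = 225.8 m
rate = 225.8 m / 590 ka = 0.000383 m/yr = 0.383 m/kyr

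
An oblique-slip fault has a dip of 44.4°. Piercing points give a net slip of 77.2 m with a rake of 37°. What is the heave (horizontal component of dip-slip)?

dip-slip = net slip × sin(rake) = 77.2 m × sin(37°) = 46.46 m
heave = dip-slip × cos(dip) = 46.46 × cos(44.4°) = 33.2 m

33.2 m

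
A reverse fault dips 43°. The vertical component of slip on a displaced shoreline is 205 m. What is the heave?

heave = throw / tan(dip) = 205 / tan(43°) = 220 m

220 m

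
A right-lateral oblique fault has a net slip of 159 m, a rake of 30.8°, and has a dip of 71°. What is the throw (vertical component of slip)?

77 m

dip-slip = net slip × sin(rake) = 159 m × sin(30.8°) = 81.41 m
throw = dip-slip × sin(dip) = 81.41 × sin(71°) = 77 m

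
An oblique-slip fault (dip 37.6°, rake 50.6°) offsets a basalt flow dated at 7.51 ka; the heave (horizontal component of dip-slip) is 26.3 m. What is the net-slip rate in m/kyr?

5.72 m/kyr

dip-slip = heave / cos(dip) = 26.3 / cos(37.6°) = 33.19 m
net slip = dip-slip / sin(rake) = 33.19 / sin(50.6°) = 42.96 m
rate = 42.96 m / 7.51 ka = 0.00572 m/yr = 5.72 m/kyr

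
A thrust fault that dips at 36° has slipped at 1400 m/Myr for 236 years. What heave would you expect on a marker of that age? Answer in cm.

26.7 cm

dip-slip = rate × time = 1400 m/Myr × 236 years = 0.3304 m
heave = dip-slip × cos(dip) = 0.3304 × cos(36°) = 0.267 m = 26.7 cm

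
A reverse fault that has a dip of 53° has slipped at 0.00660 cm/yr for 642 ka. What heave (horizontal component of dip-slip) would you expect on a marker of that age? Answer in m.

25.5 m

dip-slip = rate × time = 0.00660 cm/yr × 642 ka = 42.37 m
heave = dip-slip × cos(dip) = 42.37 × cos(53°) = 25.5 m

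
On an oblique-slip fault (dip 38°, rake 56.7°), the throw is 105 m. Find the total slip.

dip-slip = throw / sin(dip) = 105 / sin(38°) = 170.5 m
net slip = dip-slip / sin(rake) = 170.5 / sin(56.7°) = 204 m

204 m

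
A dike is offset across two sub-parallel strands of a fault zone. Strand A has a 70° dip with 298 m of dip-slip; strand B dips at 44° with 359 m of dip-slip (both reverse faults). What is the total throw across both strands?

throw_A = 298 × sin(70°) = 280 m
throw_B = 359 × sin(44°) = 249.4 m
total = 280 + 249.4 = 529 m

529 m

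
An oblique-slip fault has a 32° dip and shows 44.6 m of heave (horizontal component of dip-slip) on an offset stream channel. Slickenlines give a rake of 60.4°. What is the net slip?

dip-slip = heave / cos(dip) = 44.6 / cos(32°) = 52.59 m
net slip = dip-slip / sin(rake) = 52.59 / sin(60.4°) = 60.5 m

60.5 m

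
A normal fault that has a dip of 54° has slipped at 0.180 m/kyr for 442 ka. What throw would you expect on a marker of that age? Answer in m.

dip-slip = rate × time = 0.180 m/kyr × 442 ka = 79.56 m
throw = dip-slip × sin(dip) = 79.56 × sin(54°) = 64.4 m

64.4 m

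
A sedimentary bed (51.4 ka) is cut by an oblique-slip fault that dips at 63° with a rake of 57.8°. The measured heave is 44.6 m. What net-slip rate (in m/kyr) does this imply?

dip-slip = heave / cos(dip) = 44.6 / cos(63°) = 98.24 m
net slip = dip-slip / sin(rake) = 98.24 / sin(57.8°) = 116.1 m
rate = 116.1 m / 51.4 ka = 0.00226 m/yr = 2.26 m/kyr

2.26 m/kyr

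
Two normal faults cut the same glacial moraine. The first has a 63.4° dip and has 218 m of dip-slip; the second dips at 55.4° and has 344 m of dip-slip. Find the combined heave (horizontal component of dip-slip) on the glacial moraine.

293 m

heave_A = 218 × cos(63.4°) = 97.61 m
heave_B = 344 × cos(55.4°) = 195.3 m
total = 97.61 + 195.3 = 293 m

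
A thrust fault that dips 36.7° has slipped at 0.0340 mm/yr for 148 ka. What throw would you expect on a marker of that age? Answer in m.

dip-slip = rate × time = 0.0340 mm/yr × 148 ka = 5.032 m
throw = dip-slip × sin(dip) = 5.032 × sin(36.7°) = 3.01 m

3.01 m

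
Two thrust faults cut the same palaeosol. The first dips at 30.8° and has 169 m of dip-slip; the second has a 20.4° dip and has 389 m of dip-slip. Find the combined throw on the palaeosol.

throw_A = 169 × sin(30.8°) = 86.54 m
throw_B = 389 × sin(20.4°) = 135.6 m
total = 86.54 + 135.6 = 222 m

222 m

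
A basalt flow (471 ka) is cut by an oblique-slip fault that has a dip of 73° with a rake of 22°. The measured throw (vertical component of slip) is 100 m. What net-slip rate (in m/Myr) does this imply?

dip-slip = throw / sin(dip) = 100 / sin(73°) = 104.6 m
net slip = dip-slip / sin(rake) = 104.6 / sin(22°) = 279.1 m
rate = 279.1 m / 471 ka = 0.000593 m/yr = 593 m/Myr

593 m/Myr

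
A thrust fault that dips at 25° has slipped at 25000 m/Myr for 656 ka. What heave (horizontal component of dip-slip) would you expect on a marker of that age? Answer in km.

dip-slip = rate × time = 25000 m/Myr × 656 ka = 16400 m
heave = dip-slip × cos(dip) = 16400 × cos(25°) = 14900 m = 14.9 km

14.9 km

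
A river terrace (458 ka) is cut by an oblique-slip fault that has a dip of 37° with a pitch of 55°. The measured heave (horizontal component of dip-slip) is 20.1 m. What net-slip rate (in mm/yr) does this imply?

dip-slip = heave / cos(dip) = 20.1 / cos(37°) = 25.17 m
net slip = dip-slip / sin(rake) = 25.17 / sin(55°) = 30.72 m
rate = 30.72 m / 458 ka = 0.0000671 m/yr = 0.0671 mm/yr

0.0671 mm/yr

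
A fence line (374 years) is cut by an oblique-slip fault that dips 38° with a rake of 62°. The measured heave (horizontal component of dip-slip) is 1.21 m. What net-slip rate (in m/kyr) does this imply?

dip-slip = heave / cos(dip) = 1.21 / cos(38°) = 1.536 m
net slip = dip-slip / sin(rake) = 1.536 / sin(62°) = 1.739 m
rate = 1.739 m / 374 years = 0.00465 m/yr = 4.65 m/kyr

4.65 m/kyr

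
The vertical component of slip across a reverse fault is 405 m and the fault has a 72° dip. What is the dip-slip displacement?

426 m

dip-slip = throw / sin(dip) = 405 / sin(72°) = 426 m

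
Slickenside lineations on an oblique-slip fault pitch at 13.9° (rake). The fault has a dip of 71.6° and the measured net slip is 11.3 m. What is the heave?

dip-slip = net slip × sin(rake) = 11.3 m × sin(13.9°) = 2.715 m
heave = dip-slip × cos(dip) = 2.715 × cos(71.6°) = 0.857 m

0.857 m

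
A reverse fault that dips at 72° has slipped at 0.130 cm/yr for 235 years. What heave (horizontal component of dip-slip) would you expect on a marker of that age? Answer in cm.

9.44 cm

dip-slip = rate × time = 0.130 cm/yr × 235 years = 0.3055 m
heave = dip-slip × cos(dip) = 0.3055 × cos(72°) = 0.0944 m = 9.44 cm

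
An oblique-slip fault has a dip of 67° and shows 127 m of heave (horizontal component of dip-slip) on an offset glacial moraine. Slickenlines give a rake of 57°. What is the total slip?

dip-slip = heave / cos(dip) = 127 / cos(67°) = 325 m
net slip = dip-slip / sin(rake) = 325 / sin(57°) = 388 m

388 m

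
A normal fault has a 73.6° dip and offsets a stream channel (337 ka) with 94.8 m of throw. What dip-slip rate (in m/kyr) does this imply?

0.293 m/kyr

dip-slip = throw / sin(dip) = 94.8 m / sin(73.6°) = 98.82 m
rate = 98.82 m / 337 ka = 0.000293 m/yr = 0.293 m/kyr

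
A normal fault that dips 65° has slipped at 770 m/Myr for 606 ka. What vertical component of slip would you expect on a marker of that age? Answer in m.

dip-slip = rate × time = 770 m/Myr × 606 ka = 466.6 m
throw = dip-slip × sin(dip) = 466.6 × sin(65°) = 423 m

423 m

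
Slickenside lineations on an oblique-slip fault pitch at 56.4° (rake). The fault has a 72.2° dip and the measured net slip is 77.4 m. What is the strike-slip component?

strike-slip = net slip × cos(rake) = 77.4 m × cos(56.4°) = 42.8 m

42.8 m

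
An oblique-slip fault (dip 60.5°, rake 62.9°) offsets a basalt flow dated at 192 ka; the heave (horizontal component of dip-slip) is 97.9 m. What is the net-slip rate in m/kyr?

1.16 m/kyr

dip-slip = heave / cos(dip) = 97.9 / cos(60.5°) = 198.8 m
net slip = dip-slip / sin(rake) = 198.8 / sin(62.9°) = 223.3 m
rate = 223.3 m / 192 ka = 0.00116 m/yr = 1.16 m/kyr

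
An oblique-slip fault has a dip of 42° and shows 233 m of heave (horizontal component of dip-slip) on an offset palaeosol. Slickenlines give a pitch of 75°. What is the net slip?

dip-slip = heave / cos(dip) = 233 / cos(42°) = 313.5 m
net slip = dip-slip / sin(rake) = 313.5 / sin(75°) = 325 m

325 m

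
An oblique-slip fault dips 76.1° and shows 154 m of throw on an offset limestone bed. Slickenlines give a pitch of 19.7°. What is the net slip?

dip-slip = throw / sin(dip) = 154 / sin(76.1°) = 158.6 m
net slip = dip-slip / sin(rake) = 158.6 / sin(19.7°) = 471 m

471 m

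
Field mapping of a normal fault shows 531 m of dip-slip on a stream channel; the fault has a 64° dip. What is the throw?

477 m

throw = dip-slip × sin(dip) = 531 m × sin(64°) = 477 m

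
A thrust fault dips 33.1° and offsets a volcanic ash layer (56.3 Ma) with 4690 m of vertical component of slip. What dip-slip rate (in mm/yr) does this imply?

0.153 mm/yr

dip-slip = throw / sin(dip) = 4690 m / sin(33.1°) = 8588 m
rate = 8588 m / 56.3 Ma = 0.000153 m/yr = 0.153 mm/yr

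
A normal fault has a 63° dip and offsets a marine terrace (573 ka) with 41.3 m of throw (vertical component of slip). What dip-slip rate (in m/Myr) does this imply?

80.9 m/Myr

dip-slip = throw / sin(dip) = 41.3 m / sin(63°) = 46.35 m
rate = 46.35 m / 573 ka = 0.0000809 m/yr = 80.9 m/Myr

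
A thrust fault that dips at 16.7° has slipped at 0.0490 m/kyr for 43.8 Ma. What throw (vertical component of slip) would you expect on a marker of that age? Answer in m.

dip-slip = rate × time = 0.0490 m/kyr × 43.8 Ma = 2146 m
throw = dip-slip × sin(dip) = 2146 × sin(16.7°) = 617 m

617 m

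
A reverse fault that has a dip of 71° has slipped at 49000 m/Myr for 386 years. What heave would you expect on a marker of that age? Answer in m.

dip-slip = rate × time = 49000 m/Myr × 386 years = 18.91 m
heave = dip-slip × cos(dip) = 18.91 × cos(71°) = 6.16 m

6.16 m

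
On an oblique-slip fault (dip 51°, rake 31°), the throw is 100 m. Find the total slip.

250 m

dip-slip = throw / sin(dip) = 100 / sin(51°) = 128.7 m
net slip = dip-slip / sin(rake) = 128.7 / sin(31°) = 250 m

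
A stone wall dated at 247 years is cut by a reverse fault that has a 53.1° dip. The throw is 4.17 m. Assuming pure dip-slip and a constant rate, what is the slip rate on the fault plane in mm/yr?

dip-slip = throw / sin(dip) = 4.17 m / sin(53.1°) = 5.215 m
rate = 5.215 m / 247 years = 0.0211 m/yr = 21.1 mm/yr

21.1 mm/yr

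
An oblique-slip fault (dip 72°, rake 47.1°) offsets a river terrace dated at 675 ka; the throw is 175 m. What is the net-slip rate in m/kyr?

dip-slip = throw / sin(dip) = 175 / sin(72°) = 184 m
net slip = dip-slip / sin(rake) = 184 / sin(47.1°) = 251.2 m
rate = 251.2 m / 675 ka = 0.000372 m/yr = 0.372 m/kyr

0.372 m/kyr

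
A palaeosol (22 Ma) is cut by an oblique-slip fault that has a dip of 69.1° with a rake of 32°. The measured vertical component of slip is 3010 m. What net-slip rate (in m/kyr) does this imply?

dip-slip = throw / sin(dip) = 3010 / sin(69.1°) = 3222 m
net slip = dip-slip / sin(rake) = 3222 / sin(32°) = 6080 m
rate = 6080 m / 22 Ma = 0.000276 m/yr = 0.276 m/kyr

0.276 m/kyr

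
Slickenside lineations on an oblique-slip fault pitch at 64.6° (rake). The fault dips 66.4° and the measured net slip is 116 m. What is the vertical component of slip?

96 m

dip-slip = net slip × sin(rake) = 116 m × sin(64.6°) = 104.8 m
throw = dip-slip × sin(dip) = 104.8 × sin(66.4°) = 96 m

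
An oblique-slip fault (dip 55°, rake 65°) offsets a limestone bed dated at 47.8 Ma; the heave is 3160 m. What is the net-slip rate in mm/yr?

dip-slip = heave / cos(dip) = 3160 / cos(55°) = 5509 m
net slip = dip-slip / sin(rake) = 5509 / sin(65°) = 6079 m
rate = 6079 m / 47.8 Ma = 0.000127 m/yr = 0.127 mm/yr

0.127 mm/yr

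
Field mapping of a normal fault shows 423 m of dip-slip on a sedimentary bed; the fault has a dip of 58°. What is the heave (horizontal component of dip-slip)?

heave = dip-slip × cos(dip) = 423 m × cos(58°) = 224 m

224 m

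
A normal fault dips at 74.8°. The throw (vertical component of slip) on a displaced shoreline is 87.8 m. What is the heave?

heave = throw / tan(dip) = 87.8 / tan(74.8°) = 23.9 m

23.9 m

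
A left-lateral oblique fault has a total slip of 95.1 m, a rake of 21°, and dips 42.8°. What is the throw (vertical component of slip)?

dip-slip = net slip × sin(rake) = 95.1 m × sin(21°) = 34.08 m
throw = dip-slip × sin(dip) = 34.08 × sin(42.8°) = 23.2 m

23.2 m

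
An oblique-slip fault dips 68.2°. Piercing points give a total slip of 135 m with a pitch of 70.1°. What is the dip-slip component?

127 m

dip-slip = net slip × sin(rake) = 135 m × sin(70.1°) = 127 m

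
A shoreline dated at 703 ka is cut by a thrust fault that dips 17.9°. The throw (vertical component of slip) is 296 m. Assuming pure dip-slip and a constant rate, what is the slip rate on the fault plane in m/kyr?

1.37 m/kyr

dip-slip = throw / sin(dip) = 296 m / sin(17.9°) = 963.1 m
rate = 963.1 m / 703 ka = 0.00137 m/yr = 1.37 m/kyr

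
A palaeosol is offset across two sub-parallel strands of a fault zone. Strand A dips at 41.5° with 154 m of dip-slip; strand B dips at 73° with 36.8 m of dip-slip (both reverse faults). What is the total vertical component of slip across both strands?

137 m

throw_A = 154 × sin(41.5°) = 102 m
throw_B = 36.8 × sin(73°) = 35.19 m
total = 102 + 35.19 = 137 m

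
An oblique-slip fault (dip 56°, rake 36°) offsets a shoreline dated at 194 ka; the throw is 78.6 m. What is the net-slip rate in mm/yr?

dip-slip = throw / sin(dip) = 78.6 / sin(56°) = 94.81 m
net slip = dip-slip / sin(rake) = 94.81 / sin(36°) = 161.3 m
rate = 161.3 m / 194 ka = 0.000831 m/yr = 0.831 mm/yr

0.831 mm/yr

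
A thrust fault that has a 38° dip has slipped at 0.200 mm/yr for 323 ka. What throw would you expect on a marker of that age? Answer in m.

39.8 m

dip-slip = rate × time = 0.200 mm/yr × 323 ka = 64.60 m
throw = dip-slip × sin(dip) = 64.60 × sin(38°) = 39.8 m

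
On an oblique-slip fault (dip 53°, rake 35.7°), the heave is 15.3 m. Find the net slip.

dip-slip = heave / cos(dip) = 15.3 / cos(53°) = 25.42 m
net slip = dip-slip / sin(rake) = 25.42 / sin(35.7°) = 43.6 m

43.6 m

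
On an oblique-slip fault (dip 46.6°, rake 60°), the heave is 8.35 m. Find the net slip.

dip-slip = heave / cos(dip) = 8.35 / cos(46.6°) = 12.15 m
net slip = dip-slip / sin(rake) = 12.15 / sin(60°) = 14 m

14 m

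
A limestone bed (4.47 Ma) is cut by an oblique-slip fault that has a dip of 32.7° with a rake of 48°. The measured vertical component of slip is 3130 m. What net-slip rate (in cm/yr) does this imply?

0.174 cm/yr

dip-slip = throw / sin(dip) = 3130 / sin(32.7°) = 5794 m
net slip = dip-slip / sin(rake) = 5794 / sin(48°) = 7796 m
rate = 7796 m / 4.47 Ma = 0.00174 m/yr = 0.174 cm/yr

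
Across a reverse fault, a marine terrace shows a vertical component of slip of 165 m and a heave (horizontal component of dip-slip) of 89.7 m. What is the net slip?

net slip = √(throw² + heave²) = √(165² + 89.7²) = 188 m

188 m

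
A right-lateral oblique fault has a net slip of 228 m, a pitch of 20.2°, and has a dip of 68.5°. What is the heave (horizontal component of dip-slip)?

dip-slip = net slip × sin(rake) = 228 m × sin(20.2°) = 78.73 m
heave = dip-slip × cos(dip) = 78.73 × cos(68.5°) = 28.9 m

28.9 m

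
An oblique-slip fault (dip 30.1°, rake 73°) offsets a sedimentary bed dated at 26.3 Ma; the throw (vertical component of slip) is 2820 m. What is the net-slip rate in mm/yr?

dip-slip = throw / sin(dip) = 2820 / sin(30.1°) = 5623 m
net slip = dip-slip / sin(rake) = 5623 / sin(73°) = 5880 m
rate = 5880 m / 26.3 Ma = 0.000224 m/yr = 0.224 mm/yr

0.224 mm/yr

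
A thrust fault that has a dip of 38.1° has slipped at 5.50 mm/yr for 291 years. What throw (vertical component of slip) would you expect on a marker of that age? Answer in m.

dip-slip = rate × time = 5.50 mm/yr × 291 years = 1.600 m
throw = dip-slip × sin(dip) = 1.600 × sin(38.1°) = 0.988 m

0.988 m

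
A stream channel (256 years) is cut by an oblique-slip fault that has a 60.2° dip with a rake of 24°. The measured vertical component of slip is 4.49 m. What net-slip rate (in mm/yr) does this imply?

49.7 mm/yr

dip-slip = throw / sin(dip) = 4.49 / sin(60.2°) = 5.174 m
net slip = dip-slip / sin(rake) = 5.174 / sin(24°) = 12.72 m
rate = 12.72 m / 256 years = 0.0497 m/yr = 49.7 mm/yr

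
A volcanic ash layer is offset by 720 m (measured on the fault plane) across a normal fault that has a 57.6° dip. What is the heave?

386 m

heave = dip-slip × cos(dip) = 720 m × cos(57.6°) = 386 m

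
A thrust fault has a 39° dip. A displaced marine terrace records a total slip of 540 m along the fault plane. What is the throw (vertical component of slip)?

340 m

throw = dip-slip × sin(dip) = 540 m × sin(39°) = 340 m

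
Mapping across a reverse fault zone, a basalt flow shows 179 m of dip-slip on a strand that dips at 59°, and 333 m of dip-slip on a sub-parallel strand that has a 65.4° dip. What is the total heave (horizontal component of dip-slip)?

231 m

heave_A = 179 × cos(59°) = 92.19 m
heave_B = 333 × cos(65.4°) = 138.6 m
total = 92.19 + 138.6 = 231 m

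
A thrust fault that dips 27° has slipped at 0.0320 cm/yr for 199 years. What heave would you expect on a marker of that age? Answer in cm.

dip-slip = rate × time = 0.0320 cm/yr × 199 years = 0.06368 m
heave = dip-slip × cos(dip) = 0.06368 × cos(27°) = 0.0567 m = 5.67 cm

5.67 cm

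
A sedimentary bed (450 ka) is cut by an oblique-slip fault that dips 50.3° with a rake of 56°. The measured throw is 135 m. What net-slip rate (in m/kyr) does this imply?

dip-slip = throw / sin(dip) = 135 / sin(50.3°) = 175.5 m
net slip = dip-slip / sin(rake) = 175.5 / sin(56°) = 211.6 m
rate = 211.6 m / 450 ka = 0.000470 m/yr = 0.470 m/kyr

0.470 m/kyr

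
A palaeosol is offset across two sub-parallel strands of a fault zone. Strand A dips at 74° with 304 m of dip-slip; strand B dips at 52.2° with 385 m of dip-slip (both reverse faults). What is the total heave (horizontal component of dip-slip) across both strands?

heave_A = 304 × cos(74°) = 83.79 m
heave_B = 385 × cos(52.2°) = 236 m
total = 83.79 + 236 = 320 m

320 m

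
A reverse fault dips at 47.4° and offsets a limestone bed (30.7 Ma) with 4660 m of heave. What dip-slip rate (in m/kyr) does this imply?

0.224 m/kyr

dip-slip = heave / cos(dip) = 4660 m / cos(47.4°) = 6885 m
rate = 6885 m / 30.7 Ma = 0.000224 m/yr = 0.224 m/kyr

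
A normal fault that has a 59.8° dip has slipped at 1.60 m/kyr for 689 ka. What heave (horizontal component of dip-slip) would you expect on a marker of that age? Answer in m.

555 m

dip-slip = rate × time = 1.60 m/kyr × 689 ka = 1102 m
heave = dip-slip × cos(dip) = 1102 × cos(59.8°) = 555 m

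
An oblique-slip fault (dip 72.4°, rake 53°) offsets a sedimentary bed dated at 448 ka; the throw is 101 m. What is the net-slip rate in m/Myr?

296 m/Myr

dip-slip = throw / sin(dip) = 101 / sin(72.4°) = 106 m
net slip = dip-slip / sin(rake) = 106 / sin(53°) = 132.7 m
rate = 132.7 m / 448 ka = 0.000296 m/yr = 296 m/Myr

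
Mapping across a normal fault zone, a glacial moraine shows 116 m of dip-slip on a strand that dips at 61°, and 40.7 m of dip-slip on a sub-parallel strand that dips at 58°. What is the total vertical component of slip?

136 m

throw_A = 116 × sin(61°) = 101.5 m
throw_B = 40.7 × sin(58°) = 34.52 m
total = 101.5 + 34.52 = 136 m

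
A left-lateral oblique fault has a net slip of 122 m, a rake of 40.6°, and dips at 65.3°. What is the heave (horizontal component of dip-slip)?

dip-slip = net slip × sin(rake) = 122 m × sin(40.6°) = 79.39 m
heave = dip-slip × cos(dip) = 79.39 × cos(65.3°) = 33.2 m

33.2 m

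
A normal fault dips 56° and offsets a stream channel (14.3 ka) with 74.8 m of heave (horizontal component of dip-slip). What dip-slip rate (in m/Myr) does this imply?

dip-slip = heave / cos(dip) = 74.8 m / cos(56°) = 133.8 m
rate = 133.8 m / 14.3 ka = 0.00935 m/yr = 9350 m/Myr

9350 m/Myr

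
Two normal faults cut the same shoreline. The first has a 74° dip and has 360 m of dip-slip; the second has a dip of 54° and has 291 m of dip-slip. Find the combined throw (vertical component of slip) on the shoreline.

throw_A = 360 × sin(74°) = 346.1 m
throw_B = 291 × sin(54°) = 235.4 m
total = 346.1 + 235.4 = 581 m

581 m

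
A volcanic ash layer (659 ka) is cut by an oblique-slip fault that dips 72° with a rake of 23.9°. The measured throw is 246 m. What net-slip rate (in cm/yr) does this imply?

0.0969 cm/yr

dip-slip = throw / sin(dip) = 246 / sin(72°) = 258.7 m
net slip = dip-slip / sin(rake) = 258.7 / sin(23.9°) = 638.4 m
rate = 638.4 m / 659 ka = 0.000969 m/yr = 0.0969 cm/yr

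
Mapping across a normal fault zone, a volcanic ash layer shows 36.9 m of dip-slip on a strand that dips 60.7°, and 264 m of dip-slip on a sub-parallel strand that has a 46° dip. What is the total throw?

throw_A = 36.9 × sin(60.7°) = 32.18 m
throw_B = 264 × sin(46°) = 189.9 m
total = 32.18 + 189.9 = 222 m

222 m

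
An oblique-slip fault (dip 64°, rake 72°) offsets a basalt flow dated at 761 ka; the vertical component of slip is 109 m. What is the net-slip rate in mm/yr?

dip-slip = throw / sin(dip) = 109 / sin(64°) = 121.3 m
net slip = dip-slip / sin(rake) = 121.3 / sin(72°) = 127.5 m
rate = 127.5 m / 761 ka = 0.000168 m/yr = 0.168 mm/yr

0.168 mm/yr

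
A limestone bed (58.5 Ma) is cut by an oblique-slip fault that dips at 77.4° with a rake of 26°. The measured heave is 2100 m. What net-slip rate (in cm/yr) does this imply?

dip-slip = heave / cos(dip) = 2100 / cos(77.4°) = 9627 m
net slip = dip-slip / sin(rake) = 9627 / sin(26°) = 21960 m
rate = 21960 m / 58.5 Ma = 0.000375 m/yr = 0.0375 cm/yr

0.0375 cm/yr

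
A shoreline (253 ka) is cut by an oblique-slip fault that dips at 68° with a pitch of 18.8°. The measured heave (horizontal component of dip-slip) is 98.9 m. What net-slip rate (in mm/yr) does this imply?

3.24 mm/yr

dip-slip = heave / cos(dip) = 98.9 / cos(68°) = 264 m
net slip = dip-slip / sin(rake) = 264 / sin(18.8°) = 819.2 m
rate = 819.2 m / 253 ka = 0.00324 m/yr = 3.24 mm/yr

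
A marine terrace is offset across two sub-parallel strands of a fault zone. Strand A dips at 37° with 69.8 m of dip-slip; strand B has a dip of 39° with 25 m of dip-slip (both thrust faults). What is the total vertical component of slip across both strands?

57.7 m

throw_A = 69.8 × sin(37°) = 42.01 m
throw_B = 25 × sin(39°) = 15.73 m
total = 42.01 + 15.73 = 57.7 m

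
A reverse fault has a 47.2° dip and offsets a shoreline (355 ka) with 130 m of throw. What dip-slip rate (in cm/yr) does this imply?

dip-slip = throw / sin(dip) = 130 m / sin(47.2°) = 177.2 m
rate = 177.2 m / 355 ka = 0.000499 m/yr = 0.0499 cm/yr

0.0499 cm/yr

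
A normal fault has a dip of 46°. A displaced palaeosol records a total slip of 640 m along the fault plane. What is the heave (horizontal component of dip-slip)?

heave = dip-slip × cos(dip) = 640 m × cos(46°) = 445 m

445 m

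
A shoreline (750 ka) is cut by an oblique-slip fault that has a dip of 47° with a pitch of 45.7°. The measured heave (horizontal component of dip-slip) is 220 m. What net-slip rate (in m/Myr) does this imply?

601 m/Myr

dip-slip = heave / cos(dip) = 220 / cos(47°) = 322.6 m
net slip = dip-slip / sin(rake) = 322.6 / sin(45.7°) = 450.7 m
rate = 450.7 m / 750 ka = 0.000601 m/yr = 601 m/Myr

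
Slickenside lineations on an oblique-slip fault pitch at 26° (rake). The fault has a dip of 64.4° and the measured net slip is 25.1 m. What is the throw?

dip-slip = net slip × sin(rake) = 25.1 m × sin(26°) = 11 m
throw = dip-slip × sin(dip) = 11 × sin(64.4°) = 9.92 m

9.92 m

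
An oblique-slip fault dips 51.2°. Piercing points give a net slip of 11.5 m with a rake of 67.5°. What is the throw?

dip-slip = net slip × sin(rake) = 11.5 m × sin(67.5°) = 10.62 m
throw = dip-slip × sin(dip) = 10.62 × sin(51.2°) = 8.28 m

8.28 m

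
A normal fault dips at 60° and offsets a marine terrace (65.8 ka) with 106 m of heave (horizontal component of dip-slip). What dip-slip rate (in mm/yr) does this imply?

3.22 mm/yr

dip-slip = heave / cos(dip) = 106 m / cos(60°) = 212 m
rate = 212 m / 65.8 ka = 0.00322 m/yr = 3.22 mm/yr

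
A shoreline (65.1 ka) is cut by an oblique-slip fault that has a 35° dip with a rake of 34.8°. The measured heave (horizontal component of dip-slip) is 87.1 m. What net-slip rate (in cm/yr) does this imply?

dip-slip = heave / cos(dip) = 87.1 / cos(35°) = 106.3 m
net slip = dip-slip / sin(rake) = 106.3 / sin(34.8°) = 186.3 m
rate = 186.3 m / 65.1 ka = 0.00286 m/yr = 0.286 cm/yr

0.286 cm/yr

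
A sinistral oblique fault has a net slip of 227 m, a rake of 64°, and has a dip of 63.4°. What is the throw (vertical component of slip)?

dip-slip = net slip × sin(rake) = 227 m × sin(64°) = 204 m
throw = dip-slip × sin(dip) = 204 × sin(63.4°) = 182 m

182 m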